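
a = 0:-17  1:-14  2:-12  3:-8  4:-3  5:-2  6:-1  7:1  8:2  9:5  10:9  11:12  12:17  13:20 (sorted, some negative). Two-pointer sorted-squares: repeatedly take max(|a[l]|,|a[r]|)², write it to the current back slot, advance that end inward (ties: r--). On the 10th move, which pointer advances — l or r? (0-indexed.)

[0,13] |-17|<=|20| out[13]=400 → r--
[0,12] |-17|<=|17| out[12]=289 → r--
[0,11] |-17|>|12| out[11]=289 → l++
[1,11] |-14|>|12| out[10]=196 → l++
[2,11] |-12|<=|12| out[9]=144 → r--
[2,10] |-12|>|9| out[8]=144 → l++
[3,10] |-8|<=|9| out[7]=81 → r--
[3,9] |-8|>|5| out[6]=64 → l++
[4,9] |-3|<=|5| out[5]=25 → r--
[4,8] |-3|>|2| out[4]=9 → l++

l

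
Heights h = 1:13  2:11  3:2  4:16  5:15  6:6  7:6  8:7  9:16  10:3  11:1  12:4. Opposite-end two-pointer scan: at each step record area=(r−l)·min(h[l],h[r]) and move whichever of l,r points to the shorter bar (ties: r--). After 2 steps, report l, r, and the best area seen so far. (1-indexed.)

l=1 r=12: min(13,4)*11=44 best=44 *, r--
l=1 r=11: min(13,1)*10=10 best=44, r--

l=1, r=10, best area=44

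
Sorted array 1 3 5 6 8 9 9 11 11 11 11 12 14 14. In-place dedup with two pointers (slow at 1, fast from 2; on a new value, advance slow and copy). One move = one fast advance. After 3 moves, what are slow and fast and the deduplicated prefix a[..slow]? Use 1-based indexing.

slow=1 fast=2: a[fast]=3≠a[slow]=1 write a[2]=3, slow++,fast++
slow=2 fast=3: a[fast]=5≠a[slow]=3 write a[3]=5, slow++,fast++
slow=3 fast=4: a[fast]=6≠a[slow]=5 write a[4]=6, slow++,fast++

slow=4, fast=5, prefix=[1, 3, 5, 6]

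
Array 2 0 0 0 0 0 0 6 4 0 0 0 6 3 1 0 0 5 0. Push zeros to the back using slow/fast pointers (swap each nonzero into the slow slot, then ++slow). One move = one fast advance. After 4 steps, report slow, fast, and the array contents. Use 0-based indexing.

slow=1, fast=4, a=[2, 0, 0, 0, 0, 0, 0, 6, 4, 0, 0, 0, 6, 3, 1, 0, 0, 5, 0]

(s=0,f=0) a[fast]=2≠0 swap→a[0]=2 → slow++,fast++
(s=1,f=1) a[fast]=0 → fast++
(s=1,f=2) a[fast]=0 → fast++
(s=1,f=3) a[fast]=0 → fast++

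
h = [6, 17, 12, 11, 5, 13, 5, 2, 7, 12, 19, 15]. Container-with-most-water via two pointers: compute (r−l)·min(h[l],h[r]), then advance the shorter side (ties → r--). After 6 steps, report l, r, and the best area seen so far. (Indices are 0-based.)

l=5, r=10, best area=153

[0,11] min(6,15)*11=66 best=66 * → l++
[1,11] min(17,15)*10=150 best=150 * → r--
[1,10] min(17,19)*9=153 best=153 * → l++
[2,10] min(12,19)*8=96 best=153 → l++
[3,10] min(11,19)*7=77 best=153 → l++
[4,10] min(5,19)*6=30 best=153 → l++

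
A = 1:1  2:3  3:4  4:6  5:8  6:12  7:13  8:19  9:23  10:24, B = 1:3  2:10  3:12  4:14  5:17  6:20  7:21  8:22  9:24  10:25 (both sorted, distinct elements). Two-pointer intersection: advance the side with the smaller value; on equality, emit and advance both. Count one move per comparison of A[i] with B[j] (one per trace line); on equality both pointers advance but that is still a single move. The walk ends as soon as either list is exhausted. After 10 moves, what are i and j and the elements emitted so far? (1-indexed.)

i=1 j=1: 1<3, i++
i=2 j=1: 3==3 emit, i++,j++
i=3 j=2: 4<10, i++
i=4 j=2: 6<10, i++
i=5 j=2: 8<10, i++
i=6 j=2: 12>10, j++
i=6 j=3: 12==12 emit, i++,j++
i=7 j=4: 13<14, i++
i=8 j=4: 19>14, j++
i=8 j=5: 19>17, j++

i=8, j=6, emitted=[3, 12]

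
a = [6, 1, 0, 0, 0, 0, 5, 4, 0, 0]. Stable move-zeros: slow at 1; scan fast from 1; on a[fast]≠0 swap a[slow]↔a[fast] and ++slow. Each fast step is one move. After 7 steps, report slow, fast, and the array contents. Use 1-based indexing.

slow=4, fast=8, a=[6, 1, 5, 0, 0, 0, 0, 4, 0, 0]

(s=1,f=1) a[fast]=6≠0 swap→a[1]=6 → slow++,fast++
(s=2,f=2) a[fast]=1≠0 swap→a[2]=1 → slow++,fast++
(s=3,f=3) a[fast]=0 → fast++
(s=3,f=4) a[fast]=0 → fast++
(s=3,f=5) a[fast]=0 → fast++
(s=3,f=6) a[fast]=0 → fast++
(s=3,f=7) a[fast]=5≠0 swap→a[3]=5 → slow++,fast++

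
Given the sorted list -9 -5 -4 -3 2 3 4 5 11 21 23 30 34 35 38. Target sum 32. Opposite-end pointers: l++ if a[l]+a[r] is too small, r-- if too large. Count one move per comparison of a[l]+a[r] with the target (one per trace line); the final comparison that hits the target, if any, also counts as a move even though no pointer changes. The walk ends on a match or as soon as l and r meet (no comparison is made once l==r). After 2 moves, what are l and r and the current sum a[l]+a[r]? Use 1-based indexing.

l=2, r=14, sum=30

l=1 r=15: -9+38=29 <32, l++
l=2 r=15: -5+38=33 >32, r--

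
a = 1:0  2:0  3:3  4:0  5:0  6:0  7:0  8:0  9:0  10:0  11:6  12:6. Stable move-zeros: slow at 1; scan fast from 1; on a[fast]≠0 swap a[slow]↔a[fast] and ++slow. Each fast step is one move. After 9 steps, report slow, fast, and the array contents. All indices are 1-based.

slow=1 fast=1: a[fast]=0, fast++
slow=1 fast=2: a[fast]=0, fast++
slow=1 fast=3: a[fast]=3≠0 swap→a[1]=3, slow++,fast++
slow=2 fast=4: a[fast]=0, fast++
slow=2 fast=5: a[fast]=0, fast++
slow=2 fast=6: a[fast]=0, fast++
slow=2 fast=7: a[fast]=0, fast++
slow=2 fast=8: a[fast]=0, fast++
slow=2 fast=9: a[fast]=0, fast++

slow=2, fast=10, a=[3, 0, 0, 0, 0, 0, 0, 0, 0, 0, 6, 6]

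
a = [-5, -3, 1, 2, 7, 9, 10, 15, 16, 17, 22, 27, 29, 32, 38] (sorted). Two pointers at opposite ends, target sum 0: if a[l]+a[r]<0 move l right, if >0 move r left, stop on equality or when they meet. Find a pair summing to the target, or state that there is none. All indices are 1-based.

no pair

[1,15] -5+38=33 >0 → r--
[1,14] -5+32=27 >0 → r--
[1,13] -5+29=24 >0 → r--
[1,12] -5+27=22 >0 → r--
[1,11] -5+22=17 >0 → r--
[1,10] -5+17=12 >0 → r--
[1,9] -5+16=11 >0 → r--
[1,8] -5+15=10 >0 → r--
[1,7] -5+10=5 >0 → r--
[1,6] -5+9=4 >0 → r--
[1,5] -5+7=2 >0 → r--
[1,4] -5+2=-3 <0 → l++
[2,4] -3+2=-1 <0 → l++
[3,4] 1+2=3 >0 → r--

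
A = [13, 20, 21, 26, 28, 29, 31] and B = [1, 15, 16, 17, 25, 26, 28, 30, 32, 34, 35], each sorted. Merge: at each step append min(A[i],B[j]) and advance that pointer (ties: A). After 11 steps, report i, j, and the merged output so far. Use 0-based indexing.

i=5, j=6, merged so far=[1, 13, 15, 16, 17, 20, 21, 25, 26, 26, 28]

[i=0,j=0] A[i]=13>B[j]=1 take 1 → j++
[i=0,j=1] A[i]=13<=B[j]=15 take 13 → i++
[i=1,j=1] A[i]=20>B[j]=15 take 15 → j++
[i=1,j=2] A[i]=20>B[j]=16 take 16 → j++
[i=1,j=3] A[i]=20>B[j]=17 take 17 → j++
[i=1,j=4] A[i]=20<=B[j]=25 take 20 → i++
[i=2,j=4] A[i]=21<=B[j]=25 take 21 → i++
[i=3,j=4] A[i]=26>B[j]=25 take 25 → j++
[i=3,j=5] A[i]=26<=B[j]=26 take 26 → i++
[i=4,j=5] A[i]=28>B[j]=26 take 26 → j++
[i=4,j=6] A[i]=28<=B[j]=28 take 28 → i++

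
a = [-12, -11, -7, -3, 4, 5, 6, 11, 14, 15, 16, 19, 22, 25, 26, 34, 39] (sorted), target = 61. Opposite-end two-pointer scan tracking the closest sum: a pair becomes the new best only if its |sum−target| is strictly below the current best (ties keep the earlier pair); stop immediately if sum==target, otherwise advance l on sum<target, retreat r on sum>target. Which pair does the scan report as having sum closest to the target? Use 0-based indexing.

l=0 r=16: -12+39=27 d=34 *, l++
l=1 r=16: -11+39=28 d=33 *, l++
l=2 r=16: -7+39=32 d=29 *, l++
l=3 r=16: -3+39=36 d=25 *, l++
l=4 r=16: 4+39=43 d=18 *, l++
l=5 r=16: 5+39=44 d=17 *, l++
l=6 r=16: 6+39=45 d=16 *, l++
l=7 r=16: 11+39=50 d=11 *, l++
l=8 r=16: 14+39=53 d=8 *, l++
l=9 r=16: 15+39=54 d=7 *, l++
l=10 r=16: 16+39=55 d=6 *, l++
l=11 r=16: 19+39=58 d=3 *, l++
l=12 r=16: 22+39=61 d=0 *, stop

pair (22, 39) with sum 61 (|Δ|=0)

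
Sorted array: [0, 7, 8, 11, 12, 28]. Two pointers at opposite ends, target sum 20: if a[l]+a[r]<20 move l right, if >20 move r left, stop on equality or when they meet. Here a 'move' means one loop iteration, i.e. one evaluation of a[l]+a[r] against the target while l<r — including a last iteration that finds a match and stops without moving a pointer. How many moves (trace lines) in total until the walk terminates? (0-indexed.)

[0,5] 0+28=28 >20 → r--
[0,4] 0+12=12 <20 → l++
[1,4] 7+12=19 <20 → l++
[2,4] 8+12=20 → found

4 moves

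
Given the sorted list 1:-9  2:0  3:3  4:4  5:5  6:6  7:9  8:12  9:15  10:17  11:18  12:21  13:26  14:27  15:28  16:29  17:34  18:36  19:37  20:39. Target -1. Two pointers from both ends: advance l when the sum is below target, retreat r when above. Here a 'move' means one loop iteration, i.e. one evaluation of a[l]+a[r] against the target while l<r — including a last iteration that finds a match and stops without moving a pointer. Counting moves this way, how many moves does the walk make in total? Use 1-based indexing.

19 moves

l=1 r=20: -9+39=30 >-1, r--
l=1 r=19: -9+37=28 >-1, r--
l=1 r=18: -9+36=27 >-1, r--
l=1 r=17: -9+34=25 >-1, r--
l=1 r=16: -9+29=20 >-1, r--
l=1 r=15: -9+28=19 >-1, r--
l=1 r=14: -9+27=18 >-1, r--
l=1 r=13: -9+26=17 >-1, r--
l=1 r=12: -9+21=12 >-1, r--
l=1 r=11: -9+18=9 >-1, r--
l=1 r=10: -9+17=8 >-1, r--
l=1 r=9: -9+15=6 >-1, r--
l=1 r=8: -9+12=3 >-1, r--
l=1 r=7: -9+9=0 >-1, r--
l=1 r=6: -9+6=-3 <-1, l++
l=2 r=6: 0+6=6 >-1, r--
l=2 r=5: 0+5=5 >-1, r--
l=2 r=4: 0+4=4 >-1, r--
l=2 r=3: 0+3=3 >-1, r--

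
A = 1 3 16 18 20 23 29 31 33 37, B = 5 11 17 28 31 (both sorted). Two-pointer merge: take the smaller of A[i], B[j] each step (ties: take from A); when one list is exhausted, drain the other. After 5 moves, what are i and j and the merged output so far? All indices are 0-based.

i=3, j=2, merged so far=[1, 3, 5, 11, 16]

i=0 j=0: A[i]=1<=B[j]=5 take 1, i++
i=1 j=0: A[i]=3<=B[j]=5 take 3, i++
i=2 j=0: A[i]=16>B[j]=5 take 5, j++
i=2 j=1: A[i]=16>B[j]=11 take 11, j++
i=2 j=2: A[i]=16<=B[j]=17 take 16, i++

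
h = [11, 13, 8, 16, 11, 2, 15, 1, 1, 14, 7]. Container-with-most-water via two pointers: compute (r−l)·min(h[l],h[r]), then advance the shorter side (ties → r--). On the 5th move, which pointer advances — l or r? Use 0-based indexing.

l=0 r=10: min(11,7)*10=70 best=70 *, r--
l=0 r=9: min(11,14)*9=99 best=99 *, l++
l=1 r=9: min(13,14)*8=104 best=104 *, l++
l=2 r=9: min(8,14)*7=56 best=104, l++
l=3 r=9: min(16,14)*6=84 best=104, r--

r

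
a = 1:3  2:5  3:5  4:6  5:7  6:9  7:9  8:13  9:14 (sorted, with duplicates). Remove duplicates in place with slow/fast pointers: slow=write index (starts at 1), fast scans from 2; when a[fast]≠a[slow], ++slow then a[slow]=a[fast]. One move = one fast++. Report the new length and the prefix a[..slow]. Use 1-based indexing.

slow=1 fast=2: a[fast]=5≠a[slow]=3 write a[2]=5, slow++,fast++
slow=2 fast=3: a[fast]=5=a[slow] dup, fast++
slow=2 fast=4: a[fast]=6≠a[slow]=5 write a[3]=6, slow++,fast++
slow=3 fast=5: a[fast]=7≠a[slow]=6 write a[4]=7, slow++,fast++
slow=4 fast=6: a[fast]=9≠a[slow]=7 write a[5]=9, slow++,fast++
slow=5 fast=7: a[fast]=9=a[slow] dup, fast++
slow=5 fast=8: a[fast]=13≠a[slow]=9 write a[6]=13, slow++,fast++
slow=6 fast=9: a[fast]=14≠a[slow]=13 write a[7]=14, slow++,fast++

length 7; prefix = [3, 5, 6, 7, 9, 13, 14]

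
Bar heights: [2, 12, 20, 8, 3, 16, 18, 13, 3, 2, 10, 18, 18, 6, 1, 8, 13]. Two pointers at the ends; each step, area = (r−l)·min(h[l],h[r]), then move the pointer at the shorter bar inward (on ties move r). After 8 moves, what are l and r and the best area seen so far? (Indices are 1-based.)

[1,17] min(2,13)*16=32 best=32 * → l++
[2,17] min(12,13)*15=180 best=180 * → l++
[3,17] min(20,13)*14=182 best=182 * → r--
[3,16] min(20,8)*13=104 best=182 → r--
[3,15] min(20,1)*12=12 best=182 → r--
[3,14] min(20,6)*11=66 best=182 → r--
[3,13] min(20,18)*10=180 best=182 → r--
[3,12] min(20,18)*9=162 best=182 → r--

l=3, r=11, best area=182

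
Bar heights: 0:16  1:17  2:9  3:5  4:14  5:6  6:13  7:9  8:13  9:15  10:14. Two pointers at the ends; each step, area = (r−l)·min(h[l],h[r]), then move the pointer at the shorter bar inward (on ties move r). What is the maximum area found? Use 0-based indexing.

l=0 r=10: min(16,14)*10=140 best=140 *, r--
l=0 r=9: min(16,15)*9=135 best=140, r--
l=0 r=8: min(16,13)*8=104 best=140, r--
l=0 r=7: min(16,9)*7=63 best=140, r--
l=0 r=6: min(16,13)*6=78 best=140, r--
l=0 r=5: min(16,6)*5=30 best=140, r--
l=0 r=4: min(16,14)*4=56 best=140, r--
l=0 r=3: min(16,5)*3=15 best=140, r--
l=0 r=2: min(16,9)*2=18 best=140, r--
l=0 r=1: min(16,17)*1=16 best=140, l++

max area = 140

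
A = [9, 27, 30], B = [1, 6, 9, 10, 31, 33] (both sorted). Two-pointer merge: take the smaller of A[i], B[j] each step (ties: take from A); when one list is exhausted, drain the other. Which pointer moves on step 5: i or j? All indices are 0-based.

[i=0,j=0] A[i]=9>B[j]=1 take 1 → j++
[i=0,j=1] A[i]=9>B[j]=6 take 6 → j++
[i=0,j=2] A[i]=9<=B[j]=9 take 9 → i++
[i=1,j=2] A[i]=27>B[j]=9 take 9 → j++
[i=1,j=3] A[i]=27>B[j]=10 take 10 → j++

j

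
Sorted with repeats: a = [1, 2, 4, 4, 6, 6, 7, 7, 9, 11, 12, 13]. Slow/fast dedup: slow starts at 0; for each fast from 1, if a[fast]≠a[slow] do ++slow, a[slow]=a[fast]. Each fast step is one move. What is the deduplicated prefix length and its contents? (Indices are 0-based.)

slow=0 fast=1: a[fast]=2≠a[slow]=1 write a[1]=2, slow++,fast++
slow=1 fast=2: a[fast]=4≠a[slow]=2 write a[2]=4, slow++,fast++
slow=2 fast=3: a[fast]=4=a[slow] dup, fast++
slow=2 fast=4: a[fast]=6≠a[slow]=4 write a[3]=6, slow++,fast++
slow=3 fast=5: a[fast]=6=a[slow] dup, fast++
slow=3 fast=6: a[fast]=7≠a[slow]=6 write a[4]=7, slow++,fast++
slow=4 fast=7: a[fast]=7=a[slow] dup, fast++
slow=4 fast=8: a[fast]=9≠a[slow]=7 write a[5]=9, slow++,fast++
slow=5 fast=9: a[fast]=11≠a[slow]=9 write a[6]=11, slow++,fast++
slow=6 fast=10: a[fast]=12≠a[slow]=11 write a[7]=12, slow++,fast++
slow=7 fast=11: a[fast]=13≠a[slow]=12 write a[8]=13, slow++,fast++

length 9; prefix = [1, 2, 4, 6, 7, 9, 11, 12, 13]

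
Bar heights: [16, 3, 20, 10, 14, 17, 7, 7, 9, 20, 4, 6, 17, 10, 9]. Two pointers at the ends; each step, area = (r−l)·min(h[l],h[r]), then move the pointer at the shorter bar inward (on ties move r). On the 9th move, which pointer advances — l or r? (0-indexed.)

[0,14] min(16,9)*14=126 best=126 * → r--
[0,13] min(16,10)*13=130 best=130 * → r--
[0,12] min(16,17)*12=192 best=192 * → l++
[1,12] min(3,17)*11=33 best=192 → l++
[2,12] min(20,17)*10=170 best=192 → r--
[2,11] min(20,6)*9=54 best=192 → r--
[2,10] min(20,4)*8=32 best=192 → r--
[2,9] min(20,20)*7=140 best=192 → r--
[2,8] min(20,9)*6=54 best=192 → r--

r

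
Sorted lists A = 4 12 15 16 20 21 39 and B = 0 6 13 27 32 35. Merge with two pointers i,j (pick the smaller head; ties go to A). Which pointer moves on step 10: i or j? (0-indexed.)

j

i=0 j=0: A[i]=4>B[j]=0 take 0, j++
i=0 j=1: A[i]=4<=B[j]=6 take 4, i++
i=1 j=1: A[i]=12>B[j]=6 take 6, j++
i=1 j=2: A[i]=12<=B[j]=13 take 12, i++
i=2 j=2: A[i]=15>B[j]=13 take 13, j++
i=2 j=3: A[i]=15<=B[j]=27 take 15, i++
i=3 j=3: A[i]=16<=B[j]=27 take 16, i++
i=4 j=3: A[i]=20<=B[j]=27 take 20, i++
i=5 j=3: A[i]=21<=B[j]=27 take 21, i++
i=6 j=3: A[i]=39>B[j]=27 take 27, j++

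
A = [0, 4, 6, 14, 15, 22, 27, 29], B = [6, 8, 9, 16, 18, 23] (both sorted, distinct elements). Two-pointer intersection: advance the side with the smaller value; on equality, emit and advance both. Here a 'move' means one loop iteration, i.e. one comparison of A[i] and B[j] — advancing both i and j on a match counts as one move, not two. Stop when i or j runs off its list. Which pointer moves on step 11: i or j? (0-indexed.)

j

i=0 j=0: 0<6, i++
i=1 j=0: 4<6, i++
i=2 j=0: 6==6 emit, i++,j++
i=3 j=1: 14>8, j++
i=3 j=2: 14>9, j++
i=3 j=3: 14<16, i++
i=4 j=3: 15<16, i++
i=5 j=3: 22>16, j++
i=5 j=4: 22>18, j++
i=5 j=5: 22<23, i++
i=6 j=5: 27>23, j++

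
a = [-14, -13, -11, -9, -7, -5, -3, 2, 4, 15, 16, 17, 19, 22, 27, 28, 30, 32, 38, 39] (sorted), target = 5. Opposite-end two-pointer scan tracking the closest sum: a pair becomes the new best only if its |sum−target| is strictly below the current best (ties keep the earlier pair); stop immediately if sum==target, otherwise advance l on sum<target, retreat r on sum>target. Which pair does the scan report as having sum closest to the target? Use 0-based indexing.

[0,19] -14+39=25 d=20 * → r--
[0,18] -14+38=24 d=19 * → r--
[0,17] -14+32=18 d=13 * → r--
[0,16] -14+30=16 d=11 * → r--
[0,15] -14+28=14 d=9 * → r--
[0,14] -14+27=13 d=8 * → r--
[0,13] -14+22=8 d=3 * → r--
[0,12] -14+19=5 d=0 * → stop

pair (-14, 19) with sum 5 (|Δ|=0)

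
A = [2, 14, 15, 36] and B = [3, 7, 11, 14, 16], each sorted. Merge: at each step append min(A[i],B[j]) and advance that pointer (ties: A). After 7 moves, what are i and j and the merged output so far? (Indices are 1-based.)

i=4, j=5, merged so far=[2, 3, 7, 11, 14, 14, 15]

[i=1,j=1] A[i]=2<=B[j]=3 take 2 → i++
[i=2,j=1] A[i]=14>B[j]=3 take 3 → j++
[i=2,j=2] A[i]=14>B[j]=7 take 7 → j++
[i=2,j=3] A[i]=14>B[j]=11 take 11 → j++
[i=2,j=4] A[i]=14<=B[j]=14 take 14 → i++
[i=3,j=4] A[i]=15>B[j]=14 take 14 → j++
[i=3,j=5] A[i]=15<=B[j]=16 take 15 → i++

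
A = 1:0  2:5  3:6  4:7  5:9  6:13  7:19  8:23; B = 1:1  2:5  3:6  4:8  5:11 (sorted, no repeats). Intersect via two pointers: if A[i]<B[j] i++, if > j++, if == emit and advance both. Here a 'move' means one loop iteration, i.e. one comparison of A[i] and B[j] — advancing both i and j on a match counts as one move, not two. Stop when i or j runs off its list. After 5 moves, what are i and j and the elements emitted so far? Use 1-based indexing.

i=1 j=1: 0<1, i++
i=2 j=1: 5>1, j++
i=2 j=2: 5==5 emit, i++,j++
i=3 j=3: 6==6 emit, i++,j++
i=4 j=4: 7<8, i++

i=5, j=4, emitted=[5, 6]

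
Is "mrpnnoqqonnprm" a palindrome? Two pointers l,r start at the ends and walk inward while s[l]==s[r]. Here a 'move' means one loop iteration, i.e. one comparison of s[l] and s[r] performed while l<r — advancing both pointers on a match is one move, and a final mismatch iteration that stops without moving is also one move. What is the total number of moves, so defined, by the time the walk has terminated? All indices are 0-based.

[0,13] 'm'=='m' → l++,r--
[1,12] 'r'=='r' → l++,r--
[2,11] 'p'=='p' → l++,r--
[3,10] 'n'=='n' → l++,r--
[4,9] 'n'=='n' → l++,r--
[5,8] 'o'=='o' → l++,r--
[6,7] 'q'=='q' → l++,r--

7 moves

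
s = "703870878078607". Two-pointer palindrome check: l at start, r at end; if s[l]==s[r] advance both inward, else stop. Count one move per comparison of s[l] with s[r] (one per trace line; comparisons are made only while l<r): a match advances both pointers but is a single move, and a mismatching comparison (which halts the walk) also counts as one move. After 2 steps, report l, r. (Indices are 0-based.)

l=0 r=14: '7'=='7', l++,r--
l=1 r=13: '0'=='0', l++,r--

l=2, r=12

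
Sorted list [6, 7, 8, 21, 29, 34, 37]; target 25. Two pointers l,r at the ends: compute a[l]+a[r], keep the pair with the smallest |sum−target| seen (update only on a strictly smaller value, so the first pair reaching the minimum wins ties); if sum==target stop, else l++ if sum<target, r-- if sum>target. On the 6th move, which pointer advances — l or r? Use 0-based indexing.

l

[0,6] 6+37=43 d=18 * → r--
[0,5] 6+34=40 d=15 * → r--
[0,4] 6+29=35 d=10 * → r--
[0,3] 6+21=27 d=2 * → r--
[0,2] 6+8=14 d=11 → l++
[1,2] 7+8=15 d=10 → l++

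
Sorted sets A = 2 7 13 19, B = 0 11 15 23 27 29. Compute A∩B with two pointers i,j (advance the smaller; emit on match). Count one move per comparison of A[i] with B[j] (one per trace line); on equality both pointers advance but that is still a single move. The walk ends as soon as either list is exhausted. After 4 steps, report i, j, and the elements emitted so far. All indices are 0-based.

i=0 j=0: 2>0, j++
i=0 j=1: 2<11, i++
i=1 j=1: 7<11, i++
i=2 j=1: 13>11, j++

i=2, j=2, emitted=[]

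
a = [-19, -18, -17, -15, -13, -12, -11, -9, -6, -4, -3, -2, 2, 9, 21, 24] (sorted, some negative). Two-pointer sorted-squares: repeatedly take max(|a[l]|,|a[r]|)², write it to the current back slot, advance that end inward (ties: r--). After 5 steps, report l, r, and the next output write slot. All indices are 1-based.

[1,16] |-19|<=|24| out[16]=576 → r--
[1,15] |-19|<=|21| out[15]=441 → r--
[1,14] |-19|>|9| out[14]=361 → l++
[2,14] |-18|>|9| out[13]=324 → l++
[3,14] |-17|>|9| out[12]=289 → l++

l=4, r=14, next write slot=11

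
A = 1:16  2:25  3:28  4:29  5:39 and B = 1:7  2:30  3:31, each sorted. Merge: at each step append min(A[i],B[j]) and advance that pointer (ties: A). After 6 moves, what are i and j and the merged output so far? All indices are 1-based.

i=1 j=1: A[i]=16>B[j]=7 take 7, j++
i=1 j=2: A[i]=16<=B[j]=30 take 16, i++
i=2 j=2: A[i]=25<=B[j]=30 take 25, i++
i=3 j=2: A[i]=28<=B[j]=30 take 28, i++
i=4 j=2: A[i]=29<=B[j]=30 take 29, i++
i=5 j=2: A[i]=39>B[j]=30 take 30, j++

i=5, j=3, merged so far=[7, 16, 25, 28, 29, 30]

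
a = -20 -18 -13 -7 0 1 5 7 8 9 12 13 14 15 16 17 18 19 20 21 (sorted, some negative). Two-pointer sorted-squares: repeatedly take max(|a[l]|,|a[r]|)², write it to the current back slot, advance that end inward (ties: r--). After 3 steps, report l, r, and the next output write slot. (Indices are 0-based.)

l=1, r=17, next write slot=16

[0,19] |-20|<=|21| out[19]=441 → r--
[0,18] |-20|<=|20| out[18]=400 → r--
[0,17] |-20|>|19| out[17]=400 → l++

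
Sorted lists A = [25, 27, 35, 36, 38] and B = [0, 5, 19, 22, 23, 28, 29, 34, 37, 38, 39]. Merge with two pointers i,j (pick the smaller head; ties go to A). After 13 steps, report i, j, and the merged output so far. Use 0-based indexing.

i=0 j=0: A[i]=25>B[j]=0 take 0, j++
i=0 j=1: A[i]=25>B[j]=5 take 5, j++
i=0 j=2: A[i]=25>B[j]=19 take 19, j++
i=0 j=3: A[i]=25>B[j]=22 take 22, j++
i=0 j=4: A[i]=25>B[j]=23 take 23, j++
i=0 j=5: A[i]=25<=B[j]=28 take 25, i++
i=1 j=5: A[i]=27<=B[j]=28 take 27, i++
i=2 j=5: A[i]=35>B[j]=28 take 28, j++
i=2 j=6: A[i]=35>B[j]=29 take 29, j++
i=2 j=7: A[i]=35>B[j]=34 take 34, j++
i=2 j=8: A[i]=35<=B[j]=37 take 35, i++
i=3 j=8: A[i]=36<=B[j]=37 take 36, i++
i=4 j=8: A[i]=38>B[j]=37 take 37, j++

i=4, j=9, merged so far=[0, 5, 19, 22, 23, 25, 27, 28, 29, 34, 35, 36, 37]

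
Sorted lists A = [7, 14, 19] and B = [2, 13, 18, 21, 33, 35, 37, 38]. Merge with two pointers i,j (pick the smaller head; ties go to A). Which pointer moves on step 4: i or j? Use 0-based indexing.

i=0 j=0: A[i]=7>B[j]=2 take 2, j++
i=0 j=1: A[i]=7<=B[j]=13 take 7, i++
i=1 j=1: A[i]=14>B[j]=13 take 13, j++
i=1 j=2: A[i]=14<=B[j]=18 take 14, i++

i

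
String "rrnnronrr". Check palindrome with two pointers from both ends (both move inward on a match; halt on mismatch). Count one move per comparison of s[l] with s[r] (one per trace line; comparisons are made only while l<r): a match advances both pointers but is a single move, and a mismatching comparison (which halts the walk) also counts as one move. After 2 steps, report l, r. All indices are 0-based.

l=2, r=6

[0,8] 'r'=='r' → l++,r--
[1,7] 'r'=='r' → l++,r--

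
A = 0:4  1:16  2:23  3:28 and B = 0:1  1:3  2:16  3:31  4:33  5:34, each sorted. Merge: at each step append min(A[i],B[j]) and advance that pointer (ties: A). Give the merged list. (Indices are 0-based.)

[i=0,j=0] A[i]=4>B[j]=1 take 1 → j++
[i=0,j=1] A[i]=4>B[j]=3 take 3 → j++
[i=0,j=2] A[i]=4<=B[j]=16 take 4 → i++
[i=1,j=2] A[i]=16<=B[j]=16 take 16 → i++
[i=2,j=2] A[i]=23>B[j]=16 take 16 → j++
[i=2,j=3] A[i]=23<=B[j]=31 take 23 → i++
[i=3,j=3] A[i]=28<=B[j]=31 take 28 → i++
[i=4,j=3] A done, take B[j]=31 → j++
[i=4,j=4] A done, take B[j]=33 → j++
[i=4,j=5] A done, take B[j]=34 → j++

[1, 3, 4, 16, 16, 23, 28, 31, 33, 34]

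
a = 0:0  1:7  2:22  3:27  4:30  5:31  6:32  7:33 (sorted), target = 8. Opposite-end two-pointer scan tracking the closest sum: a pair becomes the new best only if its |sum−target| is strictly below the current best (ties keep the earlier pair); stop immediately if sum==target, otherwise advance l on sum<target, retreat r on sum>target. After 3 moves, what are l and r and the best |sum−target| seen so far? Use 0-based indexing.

l=0, r=4, best |Δ|=23

[0,7] 0+33=33 d=25 * → r--
[0,6] 0+32=32 d=24 * → r--
[0,5] 0+31=31 d=23 * → r--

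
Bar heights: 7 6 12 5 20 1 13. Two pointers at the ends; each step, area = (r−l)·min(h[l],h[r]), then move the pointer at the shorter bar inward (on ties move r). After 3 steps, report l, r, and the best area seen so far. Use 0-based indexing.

l=3, r=6, best area=48

l=0 r=6: min(7,13)*6=42 best=42 *, l++
l=1 r=6: min(6,13)*5=30 best=42, l++
l=2 r=6: min(12,13)*4=48 best=48 *, l++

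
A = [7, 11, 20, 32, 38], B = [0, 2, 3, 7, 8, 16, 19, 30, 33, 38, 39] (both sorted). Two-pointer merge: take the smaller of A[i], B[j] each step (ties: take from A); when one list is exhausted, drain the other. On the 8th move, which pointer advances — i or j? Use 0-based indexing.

i=0 j=0: A[i]=7>B[j]=0 take 0, j++
i=0 j=1: A[i]=7>B[j]=2 take 2, j++
i=0 j=2: A[i]=7>B[j]=3 take 3, j++
i=0 j=3: A[i]=7<=B[j]=7 take 7, i++
i=1 j=3: A[i]=11>B[j]=7 take 7, j++
i=1 j=4: A[i]=11>B[j]=8 take 8, j++
i=1 j=5: A[i]=11<=B[j]=16 take 11, i++
i=2 j=5: A[i]=20>B[j]=16 take 16, j++

j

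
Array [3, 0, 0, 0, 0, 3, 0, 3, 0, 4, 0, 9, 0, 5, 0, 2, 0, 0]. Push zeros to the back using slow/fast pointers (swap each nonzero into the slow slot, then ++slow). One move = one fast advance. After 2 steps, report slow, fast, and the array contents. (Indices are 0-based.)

slow=1, fast=2, a=[3, 0, 0, 0, 0, 3, 0, 3, 0, 4, 0, 9, 0, 5, 0, 2, 0, 0]

slow=0 fast=0: a[fast]=3≠0 swap→a[0]=3, slow++,fast++
slow=1 fast=1: a[fast]=0, fast++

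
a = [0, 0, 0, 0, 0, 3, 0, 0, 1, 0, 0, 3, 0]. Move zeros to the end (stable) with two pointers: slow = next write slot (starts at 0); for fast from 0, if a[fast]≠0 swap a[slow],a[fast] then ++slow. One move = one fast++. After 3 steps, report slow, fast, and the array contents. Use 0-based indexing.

(s=0,f=0) a[fast]=0 → fast++
(s=0,f=1) a[fast]=0 → fast++
(s=0,f=2) a[fast]=0 → fast++

slow=0, fast=3, a=[0, 0, 0, 0, 0, 3, 0, 0, 1, 0, 0, 3, 0]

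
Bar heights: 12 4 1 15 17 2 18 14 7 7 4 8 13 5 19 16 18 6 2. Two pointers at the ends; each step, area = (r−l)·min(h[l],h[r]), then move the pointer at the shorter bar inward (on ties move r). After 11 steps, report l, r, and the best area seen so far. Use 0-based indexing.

l=7, r=14, best area=204

l=0 r=18: min(12,2)*18=36 best=36 *, r--
l=0 r=17: min(12,6)*17=102 best=102 *, r--
l=0 r=16: min(12,18)*16=192 best=192 *, l++
l=1 r=16: min(4,18)*15=60 best=192, l++
l=2 r=16: min(1,18)*14=14 best=192, l++
l=3 r=16: min(15,18)*13=195 best=195 *, l++
l=4 r=16: min(17,18)*12=204 best=204 *, l++
l=5 r=16: min(2,18)*11=22 best=204, l++
l=6 r=16: min(18,18)*10=180 best=204, r--
l=6 r=15: min(18,16)*9=144 best=204, r--
l=6 r=14: min(18,19)*8=144 best=204, l++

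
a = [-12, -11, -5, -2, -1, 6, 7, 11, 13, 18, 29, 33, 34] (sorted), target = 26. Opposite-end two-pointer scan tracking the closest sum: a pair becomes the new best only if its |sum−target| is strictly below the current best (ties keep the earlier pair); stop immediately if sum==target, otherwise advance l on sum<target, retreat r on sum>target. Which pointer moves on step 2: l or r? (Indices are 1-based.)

l=1 r=13: -12+34=22 d=4 *, l++
l=2 r=13: -11+34=23 d=3 *, l++

l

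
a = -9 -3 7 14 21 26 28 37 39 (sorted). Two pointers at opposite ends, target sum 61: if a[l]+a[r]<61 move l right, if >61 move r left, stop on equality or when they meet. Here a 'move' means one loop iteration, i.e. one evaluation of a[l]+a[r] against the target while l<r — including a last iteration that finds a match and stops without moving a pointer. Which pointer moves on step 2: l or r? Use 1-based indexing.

[1,9] -9+39=30 <61 → l++
[2,9] -3+39=36 <61 → l++

l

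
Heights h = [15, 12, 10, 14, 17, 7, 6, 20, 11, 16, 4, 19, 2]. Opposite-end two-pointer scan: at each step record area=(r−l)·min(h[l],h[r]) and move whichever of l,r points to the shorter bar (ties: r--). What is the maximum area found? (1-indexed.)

l=1 r=13: min(15,2)*12=24 best=24 *, r--
l=1 r=12: min(15,19)*11=165 best=165 *, l++
l=2 r=12: min(12,19)*10=120 best=165, l++
l=3 r=12: min(10,19)*9=90 best=165, l++
l=4 r=12: min(14,19)*8=112 best=165, l++
l=5 r=12: min(17,19)*7=119 best=165, l++
l=6 r=12: min(7,19)*6=42 best=165, l++
l=7 r=12: min(6,19)*5=30 best=165, l++
l=8 r=12: min(20,19)*4=76 best=165, r--
l=8 r=11: min(20,4)*3=12 best=165, r--
l=8 r=10: min(20,16)*2=32 best=165, r--
l=8 r=9: min(20,11)*1=11 best=165, r--

max area = 165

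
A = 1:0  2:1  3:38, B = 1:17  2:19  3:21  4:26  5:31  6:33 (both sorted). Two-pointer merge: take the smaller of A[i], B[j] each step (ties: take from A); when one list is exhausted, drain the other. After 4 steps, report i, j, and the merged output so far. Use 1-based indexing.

i=3, j=3, merged so far=[0, 1, 17, 19]

[i=1,j=1] A[i]=0<=B[j]=17 take 0 → i++
[i=2,j=1] A[i]=1<=B[j]=17 take 1 → i++
[i=3,j=1] A[i]=38>B[j]=17 take 17 → j++
[i=3,j=2] A[i]=38>B[j]=19 take 19 → j++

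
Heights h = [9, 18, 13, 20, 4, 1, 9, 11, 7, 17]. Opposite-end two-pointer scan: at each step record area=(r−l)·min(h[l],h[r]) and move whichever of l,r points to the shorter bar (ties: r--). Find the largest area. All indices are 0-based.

l=0 r=9: min(9,17)*9=81 best=81 *, l++
l=1 r=9: min(18,17)*8=136 best=136 *, r--
l=1 r=8: min(18,7)*7=49 best=136, r--
l=1 r=7: min(18,11)*6=66 best=136, r--
l=1 r=6: min(18,9)*5=45 best=136, r--
l=1 r=5: min(18,1)*4=4 best=136, r--
l=1 r=4: min(18,4)*3=12 best=136, r--
l=1 r=3: min(18,20)*2=36 best=136, l++
l=2 r=3: min(13,20)*1=13 best=136, l++

max area = 136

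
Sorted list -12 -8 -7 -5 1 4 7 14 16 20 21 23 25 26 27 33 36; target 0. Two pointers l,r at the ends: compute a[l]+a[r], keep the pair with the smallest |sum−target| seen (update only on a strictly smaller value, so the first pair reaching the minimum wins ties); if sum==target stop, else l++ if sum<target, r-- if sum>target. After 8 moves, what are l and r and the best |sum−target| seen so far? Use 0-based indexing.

[0,16] -12+36=24 d=24 * → r--
[0,15] -12+33=21 d=21 * → r--
[0,14] -12+27=15 d=15 * → r--
[0,13] -12+26=14 d=14 * → r--
[0,12] -12+25=13 d=13 * → r--
[0,11] -12+23=11 d=11 * → r--
[0,10] -12+21=9 d=9 * → r--
[0,9] -12+20=8 d=8 * → r--

l=0, r=8, best |Δ|=8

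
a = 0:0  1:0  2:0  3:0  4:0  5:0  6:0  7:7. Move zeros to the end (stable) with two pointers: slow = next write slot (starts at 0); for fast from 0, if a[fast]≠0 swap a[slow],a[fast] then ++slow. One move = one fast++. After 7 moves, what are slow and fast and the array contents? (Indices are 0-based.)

slow=0 fast=0: a[fast]=0, fast++
slow=0 fast=1: a[fast]=0, fast++
slow=0 fast=2: a[fast]=0, fast++
slow=0 fast=3: a[fast]=0, fast++
slow=0 fast=4: a[fast]=0, fast++
slow=0 fast=5: a[fast]=0, fast++
slow=0 fast=6: a[fast]=0, fast++

slow=0, fast=7, a=[0, 0, 0, 0, 0, 0, 0, 7]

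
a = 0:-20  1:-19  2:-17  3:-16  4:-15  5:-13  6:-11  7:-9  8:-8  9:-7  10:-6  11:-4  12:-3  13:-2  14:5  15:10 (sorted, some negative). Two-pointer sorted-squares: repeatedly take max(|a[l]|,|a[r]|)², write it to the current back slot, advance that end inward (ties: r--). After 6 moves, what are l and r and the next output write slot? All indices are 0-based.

l=6, r=15, next write slot=9

[0,15] |-20|>|10| out[15]=400 → l++
[1,15] |-19|>|10| out[14]=361 → l++
[2,15] |-17|>|10| out[13]=289 → l++
[3,15] |-16|>|10| out[12]=256 → l++
[4,15] |-15|>|10| out[11]=225 → l++
[5,15] |-13|>|10| out[10]=169 → l++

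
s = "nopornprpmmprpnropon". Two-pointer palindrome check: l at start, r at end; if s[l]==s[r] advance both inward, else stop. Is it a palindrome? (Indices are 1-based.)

palindrome

[1,20] 'n'=='n' → l++,r--
[2,19] 'o'=='o' → l++,r--
[3,18] 'p'=='p' → l++,r--
[4,17] 'o'=='o' → l++,r--
[5,16] 'r'=='r' → l++,r--
[6,15] 'n'=='n' → l++,r--
[7,14] 'p'=='p' → l++,r--
[8,13] 'r'=='r' → l++,r--
[9,12] 'p'=='p' → l++,r--
[10,11] 'm'=='m' → l++,r--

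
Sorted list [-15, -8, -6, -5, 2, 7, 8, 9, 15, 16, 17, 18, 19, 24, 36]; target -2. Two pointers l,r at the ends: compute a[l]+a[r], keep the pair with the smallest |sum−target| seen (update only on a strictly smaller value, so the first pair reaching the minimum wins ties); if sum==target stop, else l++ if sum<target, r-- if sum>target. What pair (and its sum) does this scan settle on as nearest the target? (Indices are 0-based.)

l=0 r=14: -15+36=21 d=23 *, r--
l=0 r=13: -15+24=9 d=11 *, r--
l=0 r=12: -15+19=4 d=6 *, r--
l=0 r=11: -15+18=3 d=5 *, r--
l=0 r=10: -15+17=2 d=4 *, r--
l=0 r=9: -15+16=1 d=3 *, r--
l=0 r=8: -15+15=0 d=2 *, r--
l=0 r=7: -15+9=-6 d=4, l++
l=1 r=7: -8+9=1 d=3, r--
l=1 r=6: -8+8=0 d=2, r--
l=1 r=5: -8+7=-1 d=1 *, r--
l=1 r=4: -8+2=-6 d=4, l++
l=2 r=4: -6+2=-4 d=2, l++
l=3 r=4: -5+2=-3 d=1, l++

pair (-8, 7) with sum -1 (|Δ|=1)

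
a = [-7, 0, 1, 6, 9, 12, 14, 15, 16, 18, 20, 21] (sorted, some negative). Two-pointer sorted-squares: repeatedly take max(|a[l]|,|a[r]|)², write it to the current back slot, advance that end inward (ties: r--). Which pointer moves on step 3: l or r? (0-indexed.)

r

l=0 r=11: |-7|<=|21| out[11]=441, r--
l=0 r=10: |-7|<=|20| out[10]=400, r--
l=0 r=9: |-7|<=|18| out[9]=324, r--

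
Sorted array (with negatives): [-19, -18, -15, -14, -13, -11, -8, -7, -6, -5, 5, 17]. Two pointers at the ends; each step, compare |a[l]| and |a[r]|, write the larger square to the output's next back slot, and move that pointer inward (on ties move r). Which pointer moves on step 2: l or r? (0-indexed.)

[0,11] |-19|>|17| out[11]=361 → l++
[1,11] |-18|>|17| out[10]=324 → l++

l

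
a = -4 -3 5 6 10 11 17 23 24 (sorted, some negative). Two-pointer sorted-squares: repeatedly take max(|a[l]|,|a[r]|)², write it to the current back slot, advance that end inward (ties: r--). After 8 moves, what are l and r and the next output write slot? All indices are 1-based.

l=2, r=2, next write slot=1

l=1 r=9: |-4|<=|24| out[9]=576, r--
l=1 r=8: |-4|<=|23| out[8]=529, r--
l=1 r=7: |-4|<=|17| out[7]=289, r--
l=1 r=6: |-4|<=|11| out[6]=121, r--
l=1 r=5: |-4|<=|10| out[5]=100, r--
l=1 r=4: |-4|<=|6| out[4]=36, r--
l=1 r=3: |-4|<=|5| out[3]=25, r--
l=1 r=2: |-4|>|-3| out[2]=16, l++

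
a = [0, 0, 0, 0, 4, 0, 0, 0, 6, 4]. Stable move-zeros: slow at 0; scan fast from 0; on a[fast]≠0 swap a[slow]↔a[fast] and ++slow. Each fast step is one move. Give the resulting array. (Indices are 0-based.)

(s=0,f=0) a[fast]=0 → fast++
(s=0,f=1) a[fast]=0 → fast++
(s=0,f=2) a[fast]=0 → fast++
(s=0,f=3) a[fast]=0 → fast++
(s=0,f=4) a[fast]=4≠0 swap→a[0]=4 → slow++,fast++
(s=1,f=5) a[fast]=0 → fast++
(s=1,f=6) a[fast]=0 → fast++
(s=1,f=7) a[fast]=0 → fast++
(s=1,f=8) a[fast]=6≠0 swap→a[1]=6 → slow++,fast++
(s=2,f=9) a[fast]=4≠0 swap→a[2]=4 → slow++,fast++

[4, 6, 4, 0, 0, 0, 0, 0, 0, 0]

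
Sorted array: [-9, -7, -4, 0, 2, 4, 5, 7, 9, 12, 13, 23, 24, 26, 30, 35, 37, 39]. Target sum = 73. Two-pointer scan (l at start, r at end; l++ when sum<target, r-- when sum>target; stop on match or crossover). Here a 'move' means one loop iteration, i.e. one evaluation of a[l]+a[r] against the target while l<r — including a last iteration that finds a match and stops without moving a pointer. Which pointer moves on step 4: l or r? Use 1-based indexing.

l

[1,18] -9+39=30 <73 → l++
[2,18] -7+39=32 <73 → l++
[3,18] -4+39=35 <73 → l++
[4,18] 0+39=39 <73 → l++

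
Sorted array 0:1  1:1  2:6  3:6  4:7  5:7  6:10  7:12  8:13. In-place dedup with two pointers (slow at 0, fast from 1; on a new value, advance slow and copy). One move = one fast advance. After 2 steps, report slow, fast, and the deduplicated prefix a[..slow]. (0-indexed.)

slow=1, fast=3, prefix=[1, 6]

slow=0 fast=1: a[fast]=1=a[slow] dup, fast++
slow=0 fast=2: a[fast]=6≠a[slow]=1 write a[1]=6, slow++,fast++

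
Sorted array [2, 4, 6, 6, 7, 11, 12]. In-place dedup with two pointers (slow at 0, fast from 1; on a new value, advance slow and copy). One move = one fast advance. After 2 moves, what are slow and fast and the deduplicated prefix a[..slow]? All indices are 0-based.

slow=2, fast=3, prefix=[2, 4, 6]

(s=0,f=1) a[fast]=4≠a[slow]=2 write a[1]=4 → slow++,fast++
(s=1,f=2) a[fast]=6≠a[slow]=4 write a[2]=6 → slow++,fast++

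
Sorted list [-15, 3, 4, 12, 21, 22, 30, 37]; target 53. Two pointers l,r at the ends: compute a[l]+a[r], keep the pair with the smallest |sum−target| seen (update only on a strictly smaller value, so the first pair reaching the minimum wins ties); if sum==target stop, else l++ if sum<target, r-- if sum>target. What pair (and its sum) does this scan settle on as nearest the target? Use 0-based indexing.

l=0 r=7: -15+37=22 d=31 *, l++
l=1 r=7: 3+37=40 d=13 *, l++
l=2 r=7: 4+37=41 d=12 *, l++
l=3 r=7: 12+37=49 d=4 *, l++
l=4 r=7: 21+37=58 d=5, r--
l=4 r=6: 21+30=51 d=2 *, l++
l=5 r=6: 22+30=52 d=1 *, l++

pair (22, 30) with sum 52 (|Δ|=1)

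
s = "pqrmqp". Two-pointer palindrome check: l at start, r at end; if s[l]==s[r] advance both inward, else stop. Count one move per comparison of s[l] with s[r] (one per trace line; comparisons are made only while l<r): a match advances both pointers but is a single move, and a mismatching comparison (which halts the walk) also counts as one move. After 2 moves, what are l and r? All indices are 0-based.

l=0 r=5: 'p'=='p', l++,r--
l=1 r=4: 'q'=='q', l++,r--

l=2, r=3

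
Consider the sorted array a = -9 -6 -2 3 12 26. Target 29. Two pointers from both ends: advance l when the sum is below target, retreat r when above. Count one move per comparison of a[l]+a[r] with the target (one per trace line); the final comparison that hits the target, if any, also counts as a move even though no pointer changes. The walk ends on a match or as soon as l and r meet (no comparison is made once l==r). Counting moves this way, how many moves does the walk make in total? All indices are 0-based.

4 moves

[0,5] -9+26=17 <29 → l++
[1,5] -6+26=20 <29 → l++
[2,5] -2+26=24 <29 → l++
[3,5] 3+26=29 → found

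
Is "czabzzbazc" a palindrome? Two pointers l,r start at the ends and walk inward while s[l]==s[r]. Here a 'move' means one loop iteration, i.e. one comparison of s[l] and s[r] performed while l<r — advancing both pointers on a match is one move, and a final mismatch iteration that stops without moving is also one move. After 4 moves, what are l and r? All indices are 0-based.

l=4, r=5

[0,9] 'c'=='c' → l++,r--
[1,8] 'z'=='z' → l++,r--
[2,7] 'a'=='a' → l++,r--
[3,6] 'b'=='b' → l++,r--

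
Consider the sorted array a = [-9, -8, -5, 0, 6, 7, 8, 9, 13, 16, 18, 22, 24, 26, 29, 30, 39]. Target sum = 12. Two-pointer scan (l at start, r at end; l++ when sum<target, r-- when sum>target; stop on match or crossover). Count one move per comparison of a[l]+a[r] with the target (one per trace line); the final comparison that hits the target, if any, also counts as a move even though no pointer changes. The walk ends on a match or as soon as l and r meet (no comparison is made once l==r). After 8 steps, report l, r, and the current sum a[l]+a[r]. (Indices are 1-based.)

l=3, r=11, sum=13

[1,17] -9+39=30 >12 → r--
[1,16] -9+30=21 >12 → r--
[1,15] -9+29=20 >12 → r--
[1,14] -9+26=17 >12 → r--
[1,13] -9+24=15 >12 → r--
[1,12] -9+22=13 >12 → r--
[1,11] -9+18=9 <12 → l++
[2,11] -8+18=10 <12 → l++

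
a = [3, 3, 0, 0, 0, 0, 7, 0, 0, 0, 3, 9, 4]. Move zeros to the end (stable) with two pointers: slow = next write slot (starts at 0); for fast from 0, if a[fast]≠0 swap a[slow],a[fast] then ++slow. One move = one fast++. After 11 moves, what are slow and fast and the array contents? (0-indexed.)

slow=0 fast=0: a[fast]=3≠0 swap→a[0]=3, slow++,fast++
slow=1 fast=1: a[fast]=3≠0 swap→a[1]=3, slow++,fast++
slow=2 fast=2: a[fast]=0, fast++
slow=2 fast=3: a[fast]=0, fast++
slow=2 fast=4: a[fast]=0, fast++
slow=2 fast=5: a[fast]=0, fast++
slow=2 fast=6: a[fast]=7≠0 swap→a[2]=7, slow++,fast++
slow=3 fast=7: a[fast]=0, fast++
slow=3 fast=8: a[fast]=0, fast++
slow=3 fast=9: a[fast]=0, fast++
slow=3 fast=10: a[fast]=3≠0 swap→a[3]=3, slow++,fast++

slow=4, fast=11, a=[3, 3, 7, 3, 0, 0, 0, 0, 0, 0, 0, 9, 4]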